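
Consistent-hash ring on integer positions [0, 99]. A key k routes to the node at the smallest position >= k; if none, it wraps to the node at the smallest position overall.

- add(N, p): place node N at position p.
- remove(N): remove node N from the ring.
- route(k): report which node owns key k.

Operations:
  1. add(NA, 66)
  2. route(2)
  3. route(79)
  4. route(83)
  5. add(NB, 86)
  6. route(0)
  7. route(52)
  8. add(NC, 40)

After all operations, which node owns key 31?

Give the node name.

Answer: NC

Derivation:
Op 1: add NA@66 -> ring=[66:NA]
Op 2: route key 2: smallest pos >= 2 is 66 -> NA
Op 3: route key 79: none >= 79, wrap to smallest pos 66 -> NA
Op 4: route key 83: none >= 83, wrap to smallest pos 66 -> NA
Op 5: add NB@86 -> ring=[66:NA,86:NB]
Op 6: route key 0: smallest pos >= 0 is 66 -> NA
Op 7: route key 52: smallest pos >= 52 is 66 -> NA
Op 8: add NC@40 -> ring=[40:NC,66:NA,86:NB]
Final route key 31: smallest pos >= 31 is 40 -> NC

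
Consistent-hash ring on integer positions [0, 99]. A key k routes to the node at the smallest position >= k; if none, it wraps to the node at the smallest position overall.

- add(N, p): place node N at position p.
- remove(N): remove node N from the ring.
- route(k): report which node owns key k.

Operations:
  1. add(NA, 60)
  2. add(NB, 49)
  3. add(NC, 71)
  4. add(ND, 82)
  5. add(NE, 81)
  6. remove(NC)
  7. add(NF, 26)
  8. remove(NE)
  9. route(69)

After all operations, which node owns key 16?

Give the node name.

Answer: NF

Derivation:
Op 1: add NA@60 -> ring=[60:NA]
Op 2: add NB@49 -> ring=[49:NB,60:NA]
Op 3: add NC@71 -> ring=[49:NB,60:NA,71:NC]
Op 4: add ND@82 -> ring=[49:NB,60:NA,71:NC,82:ND]
Op 5: add NE@81 -> ring=[49:NB,60:NA,71:NC,81:NE,82:ND]
Op 6: remove NC -> ring=[49:NB,60:NA,81:NE,82:ND]
Op 7: add NF@26 -> ring=[26:NF,49:NB,60:NA,81:NE,82:ND]
Op 8: remove NE -> ring=[26:NF,49:NB,60:NA,82:ND]
Op 9: route key 69: smallest pos >= 69 is 82 -> ND
Final route key 16: smallest pos >= 16 is 26 -> NF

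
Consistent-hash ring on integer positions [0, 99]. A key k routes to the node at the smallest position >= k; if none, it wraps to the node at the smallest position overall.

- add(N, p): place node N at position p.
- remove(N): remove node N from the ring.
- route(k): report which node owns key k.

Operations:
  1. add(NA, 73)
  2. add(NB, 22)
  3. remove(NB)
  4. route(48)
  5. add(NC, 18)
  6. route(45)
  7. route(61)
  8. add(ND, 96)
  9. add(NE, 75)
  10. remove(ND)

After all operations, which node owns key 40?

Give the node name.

Op 1: add NA@73 -> ring=[73:NA]
Op 2: add NB@22 -> ring=[22:NB,73:NA]
Op 3: remove NB -> ring=[73:NA]
Op 4: route key 48: smallest pos >= 48 is 73 -> NA
Op 5: add NC@18 -> ring=[18:NC,73:NA]
Op 6: route key 45: smallest pos >= 45 is 73 -> NA
Op 7: route key 61: smallest pos >= 61 is 73 -> NA
Op 8: add ND@96 -> ring=[18:NC,73:NA,96:ND]
Op 9: add NE@75 -> ring=[18:NC,73:NA,75:NE,96:ND]
Op 10: remove ND -> ring=[18:NC,73:NA,75:NE]
Final route key 40: smallest pos >= 40 is 73 -> NA

Answer: NA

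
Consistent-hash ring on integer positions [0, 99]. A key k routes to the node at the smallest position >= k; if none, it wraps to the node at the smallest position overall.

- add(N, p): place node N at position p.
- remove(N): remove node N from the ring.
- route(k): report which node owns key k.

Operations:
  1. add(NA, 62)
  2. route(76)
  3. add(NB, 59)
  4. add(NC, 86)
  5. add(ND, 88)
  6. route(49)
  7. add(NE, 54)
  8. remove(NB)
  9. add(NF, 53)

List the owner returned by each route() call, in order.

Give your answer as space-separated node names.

Op 1: add NA@62 -> ring=[62:NA]
Op 2: route key 76: none >= 76, wrap to smallest pos 62 -> NA
Op 3: add NB@59 -> ring=[59:NB,62:NA]
Op 4: add NC@86 -> ring=[59:NB,62:NA,86:NC]
Op 5: add ND@88 -> ring=[59:NB,62:NA,86:NC,88:ND]
Op 6: route key 49: smallest pos >= 49 is 59 -> NB
Op 7: add NE@54 -> ring=[54:NE,59:NB,62:NA,86:NC,88:ND]
Op 8: remove NB -> ring=[54:NE,62:NA,86:NC,88:ND]
Op 9: add NF@53 -> ring=[53:NF,54:NE,62:NA,86:NC,88:ND]

Answer: NA NB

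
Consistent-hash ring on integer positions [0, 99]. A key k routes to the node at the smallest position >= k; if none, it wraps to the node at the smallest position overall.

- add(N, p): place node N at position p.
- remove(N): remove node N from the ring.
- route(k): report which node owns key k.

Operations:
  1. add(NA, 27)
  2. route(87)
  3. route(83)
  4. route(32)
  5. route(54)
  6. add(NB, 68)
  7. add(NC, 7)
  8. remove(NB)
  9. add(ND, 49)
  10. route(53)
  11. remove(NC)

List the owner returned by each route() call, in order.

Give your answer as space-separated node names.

Op 1: add NA@27 -> ring=[27:NA]
Op 2: route key 87: none >= 87, wrap to smallest pos 27 -> NA
Op 3: route key 83: none >= 83, wrap to smallest pos 27 -> NA
Op 4: route key 32: none >= 32, wrap to smallest pos 27 -> NA
Op 5: route key 54: none >= 54, wrap to smallest pos 27 -> NA
Op 6: add NB@68 -> ring=[27:NA,68:NB]
Op 7: add NC@7 -> ring=[7:NC,27:NA,68:NB]
Op 8: remove NB -> ring=[7:NC,27:NA]
Op 9: add ND@49 -> ring=[7:NC,27:NA,49:ND]
Op 10: route key 53: none >= 53, wrap to smallest pos 7 -> NC
Op 11: remove NC -> ring=[27:NA,49:ND]

Answer: NA NA NA NA NC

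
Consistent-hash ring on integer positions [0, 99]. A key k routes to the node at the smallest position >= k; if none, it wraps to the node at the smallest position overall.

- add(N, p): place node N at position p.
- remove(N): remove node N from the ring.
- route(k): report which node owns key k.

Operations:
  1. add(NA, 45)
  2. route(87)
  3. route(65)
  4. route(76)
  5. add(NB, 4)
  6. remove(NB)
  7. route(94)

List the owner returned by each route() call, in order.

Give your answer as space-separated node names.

Op 1: add NA@45 -> ring=[45:NA]
Op 2: route key 87: none >= 87, wrap to smallest pos 45 -> NA
Op 3: route key 65: none >= 65, wrap to smallest pos 45 -> NA
Op 4: route key 76: none >= 76, wrap to smallest pos 45 -> NA
Op 5: add NB@4 -> ring=[4:NB,45:NA]
Op 6: remove NB -> ring=[45:NA]
Op 7: route key 94: none >= 94, wrap to smallest pos 45 -> NA

Answer: NA NA NA NA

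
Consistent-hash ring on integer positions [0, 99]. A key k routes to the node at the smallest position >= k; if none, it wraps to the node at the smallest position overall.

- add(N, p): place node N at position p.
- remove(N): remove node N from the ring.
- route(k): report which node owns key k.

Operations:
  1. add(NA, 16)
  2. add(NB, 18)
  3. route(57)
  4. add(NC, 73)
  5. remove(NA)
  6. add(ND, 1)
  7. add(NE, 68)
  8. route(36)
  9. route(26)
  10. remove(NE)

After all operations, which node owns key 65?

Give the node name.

Op 1: add NA@16 -> ring=[16:NA]
Op 2: add NB@18 -> ring=[16:NA,18:NB]
Op 3: route key 57: none >= 57, wrap to smallest pos 16 -> NA
Op 4: add NC@73 -> ring=[16:NA,18:NB,73:NC]
Op 5: remove NA -> ring=[18:NB,73:NC]
Op 6: add ND@1 -> ring=[1:ND,18:NB,73:NC]
Op 7: add NE@68 -> ring=[1:ND,18:NB,68:NE,73:NC]
Op 8: route key 36: smallest pos >= 36 is 68 -> NE
Op 9: route key 26: smallest pos >= 26 is 68 -> NE
Op 10: remove NE -> ring=[1:ND,18:NB,73:NC]
Final route key 65: smallest pos >= 65 is 73 -> NC

Answer: NC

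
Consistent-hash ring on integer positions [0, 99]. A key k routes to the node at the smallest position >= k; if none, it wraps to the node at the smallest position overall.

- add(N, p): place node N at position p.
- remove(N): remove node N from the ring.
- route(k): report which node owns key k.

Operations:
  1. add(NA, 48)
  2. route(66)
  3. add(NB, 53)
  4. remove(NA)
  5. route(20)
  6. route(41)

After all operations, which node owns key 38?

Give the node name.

Answer: NB

Derivation:
Op 1: add NA@48 -> ring=[48:NA]
Op 2: route key 66: none >= 66, wrap to smallest pos 48 -> NA
Op 3: add NB@53 -> ring=[48:NA,53:NB]
Op 4: remove NA -> ring=[53:NB]
Op 5: route key 20: smallest pos >= 20 is 53 -> NB
Op 6: route key 41: smallest pos >= 41 is 53 -> NB
Final route key 38: smallest pos >= 38 is 53 -> NB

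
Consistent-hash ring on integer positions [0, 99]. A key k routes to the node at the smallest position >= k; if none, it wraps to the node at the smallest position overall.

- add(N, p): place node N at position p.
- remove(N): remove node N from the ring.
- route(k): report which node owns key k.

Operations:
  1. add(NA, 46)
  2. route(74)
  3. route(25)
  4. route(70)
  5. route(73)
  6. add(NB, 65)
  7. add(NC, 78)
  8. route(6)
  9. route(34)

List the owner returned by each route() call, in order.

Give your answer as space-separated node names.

Op 1: add NA@46 -> ring=[46:NA]
Op 2: route key 74: none >= 74, wrap to smallest pos 46 -> NA
Op 3: route key 25: smallest pos >= 25 is 46 -> NA
Op 4: route key 70: none >= 70, wrap to smallest pos 46 -> NA
Op 5: route key 73: none >= 73, wrap to smallest pos 46 -> NA
Op 6: add NB@65 -> ring=[46:NA,65:NB]
Op 7: add NC@78 -> ring=[46:NA,65:NB,78:NC]
Op 8: route key 6: smallest pos >= 6 is 46 -> NA
Op 9: route key 34: smallest pos >= 34 is 46 -> NA

Answer: NA NA NA NA NA NA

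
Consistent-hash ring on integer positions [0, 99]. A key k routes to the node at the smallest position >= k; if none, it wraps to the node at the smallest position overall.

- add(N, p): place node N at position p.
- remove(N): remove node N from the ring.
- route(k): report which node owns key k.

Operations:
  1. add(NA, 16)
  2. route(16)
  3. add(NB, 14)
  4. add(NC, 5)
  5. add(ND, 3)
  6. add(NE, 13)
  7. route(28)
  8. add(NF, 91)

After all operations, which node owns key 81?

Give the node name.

Op 1: add NA@16 -> ring=[16:NA]
Op 2: route key 16: smallest pos >= 16 is 16 -> NA
Op 3: add NB@14 -> ring=[14:NB,16:NA]
Op 4: add NC@5 -> ring=[5:NC,14:NB,16:NA]
Op 5: add ND@3 -> ring=[3:ND,5:NC,14:NB,16:NA]
Op 6: add NE@13 -> ring=[3:ND,5:NC,13:NE,14:NB,16:NA]
Op 7: route key 28: none >= 28, wrap to smallest pos 3 -> ND
Op 8: add NF@91 -> ring=[3:ND,5:NC,13:NE,14:NB,16:NA,91:NF]
Final route key 81: smallest pos >= 81 is 91 -> NF

Answer: NF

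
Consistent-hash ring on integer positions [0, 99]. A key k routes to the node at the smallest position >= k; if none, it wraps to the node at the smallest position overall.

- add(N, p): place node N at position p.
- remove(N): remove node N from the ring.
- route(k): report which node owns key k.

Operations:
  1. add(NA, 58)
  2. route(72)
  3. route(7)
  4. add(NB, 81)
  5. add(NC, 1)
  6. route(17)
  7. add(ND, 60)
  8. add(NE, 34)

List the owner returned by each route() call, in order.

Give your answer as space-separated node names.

Op 1: add NA@58 -> ring=[58:NA]
Op 2: route key 72: none >= 72, wrap to smallest pos 58 -> NA
Op 3: route key 7: smallest pos >= 7 is 58 -> NA
Op 4: add NB@81 -> ring=[58:NA,81:NB]
Op 5: add NC@1 -> ring=[1:NC,58:NA,81:NB]
Op 6: route key 17: smallest pos >= 17 is 58 -> NA
Op 7: add ND@60 -> ring=[1:NC,58:NA,60:ND,81:NB]
Op 8: add NE@34 -> ring=[1:NC,34:NE,58:NA,60:ND,81:NB]

Answer: NA NA NA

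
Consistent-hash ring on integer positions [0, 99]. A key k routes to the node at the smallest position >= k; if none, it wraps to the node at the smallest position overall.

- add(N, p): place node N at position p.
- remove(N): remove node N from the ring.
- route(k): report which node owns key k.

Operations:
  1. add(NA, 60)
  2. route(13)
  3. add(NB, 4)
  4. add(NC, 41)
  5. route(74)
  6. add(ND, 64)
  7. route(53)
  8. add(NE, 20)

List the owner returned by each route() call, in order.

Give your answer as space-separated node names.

Op 1: add NA@60 -> ring=[60:NA]
Op 2: route key 13: smallest pos >= 13 is 60 -> NA
Op 3: add NB@4 -> ring=[4:NB,60:NA]
Op 4: add NC@41 -> ring=[4:NB,41:NC,60:NA]
Op 5: route key 74: none >= 74, wrap to smallest pos 4 -> NB
Op 6: add ND@64 -> ring=[4:NB,41:NC,60:NA,64:ND]
Op 7: route key 53: smallest pos >= 53 is 60 -> NA
Op 8: add NE@20 -> ring=[4:NB,20:NE,41:NC,60:NA,64:ND]

Answer: NA NB NA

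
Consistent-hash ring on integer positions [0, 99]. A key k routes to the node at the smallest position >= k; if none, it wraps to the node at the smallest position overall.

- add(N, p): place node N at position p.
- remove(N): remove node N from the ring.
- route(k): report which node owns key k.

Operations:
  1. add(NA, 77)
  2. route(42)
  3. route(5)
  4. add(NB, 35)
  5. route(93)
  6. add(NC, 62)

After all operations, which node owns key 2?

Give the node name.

Answer: NB

Derivation:
Op 1: add NA@77 -> ring=[77:NA]
Op 2: route key 42: smallest pos >= 42 is 77 -> NA
Op 3: route key 5: smallest pos >= 5 is 77 -> NA
Op 4: add NB@35 -> ring=[35:NB,77:NA]
Op 5: route key 93: none >= 93, wrap to smallest pos 35 -> NB
Op 6: add NC@62 -> ring=[35:NB,62:NC,77:NA]
Final route key 2: smallest pos >= 2 is 35 -> NB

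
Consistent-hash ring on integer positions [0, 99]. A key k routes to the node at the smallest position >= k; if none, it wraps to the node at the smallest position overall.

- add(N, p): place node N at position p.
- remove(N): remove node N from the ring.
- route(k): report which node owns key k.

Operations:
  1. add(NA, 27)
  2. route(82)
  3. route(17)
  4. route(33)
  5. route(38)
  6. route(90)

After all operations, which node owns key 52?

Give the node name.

Answer: NA

Derivation:
Op 1: add NA@27 -> ring=[27:NA]
Op 2: route key 82: none >= 82, wrap to smallest pos 27 -> NA
Op 3: route key 17: smallest pos >= 17 is 27 -> NA
Op 4: route key 33: none >= 33, wrap to smallest pos 27 -> NA
Op 5: route key 38: none >= 38, wrap to smallest pos 27 -> NA
Op 6: route key 90: none >= 90, wrap to smallest pos 27 -> NA
Final route key 52: none >= 52, wrap to smallest pos 27 -> NA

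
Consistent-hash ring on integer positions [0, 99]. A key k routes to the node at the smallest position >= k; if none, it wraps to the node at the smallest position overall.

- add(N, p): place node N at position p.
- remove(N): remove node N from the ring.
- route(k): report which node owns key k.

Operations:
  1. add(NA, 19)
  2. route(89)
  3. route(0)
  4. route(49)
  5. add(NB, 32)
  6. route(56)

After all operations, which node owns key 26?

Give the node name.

Answer: NB

Derivation:
Op 1: add NA@19 -> ring=[19:NA]
Op 2: route key 89: none >= 89, wrap to smallest pos 19 -> NA
Op 3: route key 0: smallest pos >= 0 is 19 -> NA
Op 4: route key 49: none >= 49, wrap to smallest pos 19 -> NA
Op 5: add NB@32 -> ring=[19:NA,32:NB]
Op 6: route key 56: none >= 56, wrap to smallest pos 19 -> NA
Final route key 26: smallest pos >= 26 is 32 -> NB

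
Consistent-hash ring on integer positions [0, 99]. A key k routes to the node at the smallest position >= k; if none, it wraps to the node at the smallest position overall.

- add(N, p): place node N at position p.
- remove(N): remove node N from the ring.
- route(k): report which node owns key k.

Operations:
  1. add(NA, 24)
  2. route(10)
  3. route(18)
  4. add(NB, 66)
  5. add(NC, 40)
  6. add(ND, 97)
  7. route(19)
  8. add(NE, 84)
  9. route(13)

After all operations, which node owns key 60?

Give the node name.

Answer: NB

Derivation:
Op 1: add NA@24 -> ring=[24:NA]
Op 2: route key 10: smallest pos >= 10 is 24 -> NA
Op 3: route key 18: smallest pos >= 18 is 24 -> NA
Op 4: add NB@66 -> ring=[24:NA,66:NB]
Op 5: add NC@40 -> ring=[24:NA,40:NC,66:NB]
Op 6: add ND@97 -> ring=[24:NA,40:NC,66:NB,97:ND]
Op 7: route key 19: smallest pos >= 19 is 24 -> NA
Op 8: add NE@84 -> ring=[24:NA,40:NC,66:NB,84:NE,97:ND]
Op 9: route key 13: smallest pos >= 13 is 24 -> NA
Final route key 60: smallest pos >= 60 is 66 -> NB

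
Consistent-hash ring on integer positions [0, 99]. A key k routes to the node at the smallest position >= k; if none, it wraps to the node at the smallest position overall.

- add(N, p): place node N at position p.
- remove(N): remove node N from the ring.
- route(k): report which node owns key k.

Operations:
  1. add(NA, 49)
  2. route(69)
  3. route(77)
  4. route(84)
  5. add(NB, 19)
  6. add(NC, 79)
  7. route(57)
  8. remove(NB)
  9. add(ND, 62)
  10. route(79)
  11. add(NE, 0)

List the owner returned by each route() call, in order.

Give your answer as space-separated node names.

Op 1: add NA@49 -> ring=[49:NA]
Op 2: route key 69: none >= 69, wrap to smallest pos 49 -> NA
Op 3: route key 77: none >= 77, wrap to smallest pos 49 -> NA
Op 4: route key 84: none >= 84, wrap to smallest pos 49 -> NA
Op 5: add NB@19 -> ring=[19:NB,49:NA]
Op 6: add NC@79 -> ring=[19:NB,49:NA,79:NC]
Op 7: route key 57: smallest pos >= 57 is 79 -> NC
Op 8: remove NB -> ring=[49:NA,79:NC]
Op 9: add ND@62 -> ring=[49:NA,62:ND,79:NC]
Op 10: route key 79: smallest pos >= 79 is 79 -> NC
Op 11: add NE@0 -> ring=[0:NE,49:NA,62:ND,79:NC]

Answer: NA NA NA NC NC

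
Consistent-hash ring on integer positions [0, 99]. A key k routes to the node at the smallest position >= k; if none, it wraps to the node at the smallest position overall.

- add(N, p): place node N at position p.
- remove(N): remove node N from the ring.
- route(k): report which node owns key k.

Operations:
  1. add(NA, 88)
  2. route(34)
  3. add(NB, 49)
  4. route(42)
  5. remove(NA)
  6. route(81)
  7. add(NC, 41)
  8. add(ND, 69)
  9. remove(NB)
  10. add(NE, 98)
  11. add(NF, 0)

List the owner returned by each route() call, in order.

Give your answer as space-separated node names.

Op 1: add NA@88 -> ring=[88:NA]
Op 2: route key 34: smallest pos >= 34 is 88 -> NA
Op 3: add NB@49 -> ring=[49:NB,88:NA]
Op 4: route key 42: smallest pos >= 42 is 49 -> NB
Op 5: remove NA -> ring=[49:NB]
Op 6: route key 81: none >= 81, wrap to smallest pos 49 -> NB
Op 7: add NC@41 -> ring=[41:NC,49:NB]
Op 8: add ND@69 -> ring=[41:NC,49:NB,69:ND]
Op 9: remove NB -> ring=[41:NC,69:ND]
Op 10: add NE@98 -> ring=[41:NC,69:ND,98:NE]
Op 11: add NF@0 -> ring=[0:NF,41:NC,69:ND,98:NE]

Answer: NA NB NB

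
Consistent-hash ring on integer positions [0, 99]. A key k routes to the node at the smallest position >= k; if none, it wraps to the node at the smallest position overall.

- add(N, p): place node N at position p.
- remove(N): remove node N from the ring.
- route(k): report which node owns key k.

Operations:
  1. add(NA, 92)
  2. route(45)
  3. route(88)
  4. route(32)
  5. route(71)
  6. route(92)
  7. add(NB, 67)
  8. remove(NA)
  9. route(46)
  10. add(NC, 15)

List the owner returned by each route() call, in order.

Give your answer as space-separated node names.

Op 1: add NA@92 -> ring=[92:NA]
Op 2: route key 45: smallest pos >= 45 is 92 -> NA
Op 3: route key 88: smallest pos >= 88 is 92 -> NA
Op 4: route key 32: smallest pos >= 32 is 92 -> NA
Op 5: route key 71: smallest pos >= 71 is 92 -> NA
Op 6: route key 92: smallest pos >= 92 is 92 -> NA
Op 7: add NB@67 -> ring=[67:NB,92:NA]
Op 8: remove NA -> ring=[67:NB]
Op 9: route key 46: smallest pos >= 46 is 67 -> NB
Op 10: add NC@15 -> ring=[15:NC,67:NB]

Answer: NA NA NA NA NA NB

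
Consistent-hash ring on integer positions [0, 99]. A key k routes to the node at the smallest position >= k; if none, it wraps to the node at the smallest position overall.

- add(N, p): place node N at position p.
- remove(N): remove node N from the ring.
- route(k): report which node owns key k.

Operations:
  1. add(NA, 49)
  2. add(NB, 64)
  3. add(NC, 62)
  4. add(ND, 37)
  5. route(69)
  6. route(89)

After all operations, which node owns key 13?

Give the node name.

Op 1: add NA@49 -> ring=[49:NA]
Op 2: add NB@64 -> ring=[49:NA,64:NB]
Op 3: add NC@62 -> ring=[49:NA,62:NC,64:NB]
Op 4: add ND@37 -> ring=[37:ND,49:NA,62:NC,64:NB]
Op 5: route key 69: none >= 69, wrap to smallest pos 37 -> ND
Op 6: route key 89: none >= 89, wrap to smallest pos 37 -> ND
Final route key 13: smallest pos >= 13 is 37 -> ND

Answer: ND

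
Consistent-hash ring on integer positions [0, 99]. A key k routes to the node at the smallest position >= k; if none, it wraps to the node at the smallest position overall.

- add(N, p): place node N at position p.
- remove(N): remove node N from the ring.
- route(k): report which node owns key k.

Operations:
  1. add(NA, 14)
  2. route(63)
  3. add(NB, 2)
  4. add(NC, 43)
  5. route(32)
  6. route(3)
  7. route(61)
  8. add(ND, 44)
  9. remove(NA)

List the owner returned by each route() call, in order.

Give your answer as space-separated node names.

Answer: NA NC NA NB

Derivation:
Op 1: add NA@14 -> ring=[14:NA]
Op 2: route key 63: none >= 63, wrap to smallest pos 14 -> NA
Op 3: add NB@2 -> ring=[2:NB,14:NA]
Op 4: add NC@43 -> ring=[2:NB,14:NA,43:NC]
Op 5: route key 32: smallest pos >= 32 is 43 -> NC
Op 6: route key 3: smallest pos >= 3 is 14 -> NA
Op 7: route key 61: none >= 61, wrap to smallest pos 2 -> NB
Op 8: add ND@44 -> ring=[2:NB,14:NA,43:NC,44:ND]
Op 9: remove NA -> ring=[2:NB,43:NC,44:ND]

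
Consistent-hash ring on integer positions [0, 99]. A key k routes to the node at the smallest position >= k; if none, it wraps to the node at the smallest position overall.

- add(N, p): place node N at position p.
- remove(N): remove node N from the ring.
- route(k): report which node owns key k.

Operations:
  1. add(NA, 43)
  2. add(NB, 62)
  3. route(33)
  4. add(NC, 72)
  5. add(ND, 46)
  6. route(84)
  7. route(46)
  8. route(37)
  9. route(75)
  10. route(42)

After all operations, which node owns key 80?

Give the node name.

Answer: NA

Derivation:
Op 1: add NA@43 -> ring=[43:NA]
Op 2: add NB@62 -> ring=[43:NA,62:NB]
Op 3: route key 33: smallest pos >= 33 is 43 -> NA
Op 4: add NC@72 -> ring=[43:NA,62:NB,72:NC]
Op 5: add ND@46 -> ring=[43:NA,46:ND,62:NB,72:NC]
Op 6: route key 84: none >= 84, wrap to smallest pos 43 -> NA
Op 7: route key 46: smallest pos >= 46 is 46 -> ND
Op 8: route key 37: smallest pos >= 37 is 43 -> NA
Op 9: route key 75: none >= 75, wrap to smallest pos 43 -> NA
Op 10: route key 42: smallest pos >= 42 is 43 -> NA
Final route key 80: none >= 80, wrap to smallest pos 43 -> NA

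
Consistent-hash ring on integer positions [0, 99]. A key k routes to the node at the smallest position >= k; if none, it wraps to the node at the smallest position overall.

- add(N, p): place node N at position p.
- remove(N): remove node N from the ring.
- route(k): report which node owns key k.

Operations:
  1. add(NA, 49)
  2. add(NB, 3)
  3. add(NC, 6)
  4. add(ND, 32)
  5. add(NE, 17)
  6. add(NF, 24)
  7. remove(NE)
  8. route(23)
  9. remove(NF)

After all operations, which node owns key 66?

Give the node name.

Answer: NB

Derivation:
Op 1: add NA@49 -> ring=[49:NA]
Op 2: add NB@3 -> ring=[3:NB,49:NA]
Op 3: add NC@6 -> ring=[3:NB,6:NC,49:NA]
Op 4: add ND@32 -> ring=[3:NB,6:NC,32:ND,49:NA]
Op 5: add NE@17 -> ring=[3:NB,6:NC,17:NE,32:ND,49:NA]
Op 6: add NF@24 -> ring=[3:NB,6:NC,17:NE,24:NF,32:ND,49:NA]
Op 7: remove NE -> ring=[3:NB,6:NC,24:NF,32:ND,49:NA]
Op 8: route key 23: smallest pos >= 23 is 24 -> NF
Op 9: remove NF -> ring=[3:NB,6:NC,32:ND,49:NA]
Final route key 66: none >= 66, wrap to smallest pos 3 -> NB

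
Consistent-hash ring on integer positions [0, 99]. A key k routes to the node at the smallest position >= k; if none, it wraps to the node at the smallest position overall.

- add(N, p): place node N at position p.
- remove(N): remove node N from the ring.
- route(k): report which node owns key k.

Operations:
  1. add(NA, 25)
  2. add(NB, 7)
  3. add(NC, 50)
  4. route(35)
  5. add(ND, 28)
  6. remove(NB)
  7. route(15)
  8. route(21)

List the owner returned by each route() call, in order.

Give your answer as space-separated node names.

Op 1: add NA@25 -> ring=[25:NA]
Op 2: add NB@7 -> ring=[7:NB,25:NA]
Op 3: add NC@50 -> ring=[7:NB,25:NA,50:NC]
Op 4: route key 35: smallest pos >= 35 is 50 -> NC
Op 5: add ND@28 -> ring=[7:NB,25:NA,28:ND,50:NC]
Op 6: remove NB -> ring=[25:NA,28:ND,50:NC]
Op 7: route key 15: smallest pos >= 15 is 25 -> NA
Op 8: route key 21: smallest pos >= 21 is 25 -> NA

Answer: NC NA NA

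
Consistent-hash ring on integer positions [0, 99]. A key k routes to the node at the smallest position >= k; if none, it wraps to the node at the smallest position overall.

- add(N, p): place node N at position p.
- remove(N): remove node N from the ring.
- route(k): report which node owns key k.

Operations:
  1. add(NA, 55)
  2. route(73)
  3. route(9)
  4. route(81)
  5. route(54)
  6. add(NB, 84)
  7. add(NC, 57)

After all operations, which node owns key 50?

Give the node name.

Op 1: add NA@55 -> ring=[55:NA]
Op 2: route key 73: none >= 73, wrap to smallest pos 55 -> NA
Op 3: route key 9: smallest pos >= 9 is 55 -> NA
Op 4: route key 81: none >= 81, wrap to smallest pos 55 -> NA
Op 5: route key 54: smallest pos >= 54 is 55 -> NA
Op 6: add NB@84 -> ring=[55:NA,84:NB]
Op 7: add NC@57 -> ring=[55:NA,57:NC,84:NB]
Final route key 50: smallest pos >= 50 is 55 -> NA

Answer: NA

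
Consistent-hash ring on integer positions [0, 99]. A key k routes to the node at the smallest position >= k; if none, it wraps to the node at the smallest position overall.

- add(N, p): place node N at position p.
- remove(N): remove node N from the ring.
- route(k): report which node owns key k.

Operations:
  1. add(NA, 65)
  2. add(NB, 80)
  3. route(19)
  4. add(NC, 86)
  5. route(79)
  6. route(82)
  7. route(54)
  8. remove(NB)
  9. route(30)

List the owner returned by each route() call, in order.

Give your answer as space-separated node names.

Answer: NA NB NC NA NA

Derivation:
Op 1: add NA@65 -> ring=[65:NA]
Op 2: add NB@80 -> ring=[65:NA,80:NB]
Op 3: route key 19: smallest pos >= 19 is 65 -> NA
Op 4: add NC@86 -> ring=[65:NA,80:NB,86:NC]
Op 5: route key 79: smallest pos >= 79 is 80 -> NB
Op 6: route key 82: smallest pos >= 82 is 86 -> NC
Op 7: route key 54: smallest pos >= 54 is 65 -> NA
Op 8: remove NB -> ring=[65:NA,86:NC]
Op 9: route key 30: smallest pos >= 30 is 65 -> NA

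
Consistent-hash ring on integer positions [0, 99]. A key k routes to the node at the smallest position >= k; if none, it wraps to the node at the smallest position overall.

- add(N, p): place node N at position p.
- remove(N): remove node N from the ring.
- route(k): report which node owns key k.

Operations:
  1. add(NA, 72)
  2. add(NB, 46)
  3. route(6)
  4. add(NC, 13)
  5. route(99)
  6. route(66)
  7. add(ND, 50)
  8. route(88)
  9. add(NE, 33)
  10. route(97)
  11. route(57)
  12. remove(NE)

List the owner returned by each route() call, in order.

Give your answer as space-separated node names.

Op 1: add NA@72 -> ring=[72:NA]
Op 2: add NB@46 -> ring=[46:NB,72:NA]
Op 3: route key 6: smallest pos >= 6 is 46 -> NB
Op 4: add NC@13 -> ring=[13:NC,46:NB,72:NA]
Op 5: route key 99: none >= 99, wrap to smallest pos 13 -> NC
Op 6: route key 66: smallest pos >= 66 is 72 -> NA
Op 7: add ND@50 -> ring=[13:NC,46:NB,50:ND,72:NA]
Op 8: route key 88: none >= 88, wrap to smallest pos 13 -> NC
Op 9: add NE@33 -> ring=[13:NC,33:NE,46:NB,50:ND,72:NA]
Op 10: route key 97: none >= 97, wrap to smallest pos 13 -> NC
Op 11: route key 57: smallest pos >= 57 is 72 -> NA
Op 12: remove NE -> ring=[13:NC,46:NB,50:ND,72:NA]

Answer: NB NC NA NC NC NA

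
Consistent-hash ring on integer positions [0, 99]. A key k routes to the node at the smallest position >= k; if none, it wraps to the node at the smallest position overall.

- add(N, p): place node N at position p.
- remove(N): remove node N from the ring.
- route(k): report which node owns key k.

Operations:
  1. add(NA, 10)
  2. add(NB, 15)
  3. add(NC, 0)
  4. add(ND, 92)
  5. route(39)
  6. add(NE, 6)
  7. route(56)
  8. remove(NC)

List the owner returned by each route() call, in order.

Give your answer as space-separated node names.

Answer: ND ND

Derivation:
Op 1: add NA@10 -> ring=[10:NA]
Op 2: add NB@15 -> ring=[10:NA,15:NB]
Op 3: add NC@0 -> ring=[0:NC,10:NA,15:NB]
Op 4: add ND@92 -> ring=[0:NC,10:NA,15:NB,92:ND]
Op 5: route key 39: smallest pos >= 39 is 92 -> ND
Op 6: add NE@6 -> ring=[0:NC,6:NE,10:NA,15:NB,92:ND]
Op 7: route key 56: smallest pos >= 56 is 92 -> ND
Op 8: remove NC -> ring=[6:NE,10:NA,15:NB,92:ND]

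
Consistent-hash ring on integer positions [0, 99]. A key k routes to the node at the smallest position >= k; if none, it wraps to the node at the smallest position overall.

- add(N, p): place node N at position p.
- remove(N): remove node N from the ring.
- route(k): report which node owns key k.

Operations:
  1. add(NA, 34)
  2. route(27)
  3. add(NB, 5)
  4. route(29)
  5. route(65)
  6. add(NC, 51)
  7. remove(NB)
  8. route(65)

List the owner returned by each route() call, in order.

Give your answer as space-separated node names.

Answer: NA NA NB NA

Derivation:
Op 1: add NA@34 -> ring=[34:NA]
Op 2: route key 27: smallest pos >= 27 is 34 -> NA
Op 3: add NB@5 -> ring=[5:NB,34:NA]
Op 4: route key 29: smallest pos >= 29 is 34 -> NA
Op 5: route key 65: none >= 65, wrap to smallest pos 5 -> NB
Op 6: add NC@51 -> ring=[5:NB,34:NA,51:NC]
Op 7: remove NB -> ring=[34:NA,51:NC]
Op 8: route key 65: none >= 65, wrap to smallest pos 34 -> NA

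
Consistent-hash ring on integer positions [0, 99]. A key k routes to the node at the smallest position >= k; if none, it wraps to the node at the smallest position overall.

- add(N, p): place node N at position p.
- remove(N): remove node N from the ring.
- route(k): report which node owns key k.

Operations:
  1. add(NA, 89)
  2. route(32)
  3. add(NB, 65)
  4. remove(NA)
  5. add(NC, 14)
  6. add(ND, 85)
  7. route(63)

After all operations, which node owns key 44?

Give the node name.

Op 1: add NA@89 -> ring=[89:NA]
Op 2: route key 32: smallest pos >= 32 is 89 -> NA
Op 3: add NB@65 -> ring=[65:NB,89:NA]
Op 4: remove NA -> ring=[65:NB]
Op 5: add NC@14 -> ring=[14:NC,65:NB]
Op 6: add ND@85 -> ring=[14:NC,65:NB,85:ND]
Op 7: route key 63: smallest pos >= 63 is 65 -> NB
Final route key 44: smallest pos >= 44 is 65 -> NB

Answer: NB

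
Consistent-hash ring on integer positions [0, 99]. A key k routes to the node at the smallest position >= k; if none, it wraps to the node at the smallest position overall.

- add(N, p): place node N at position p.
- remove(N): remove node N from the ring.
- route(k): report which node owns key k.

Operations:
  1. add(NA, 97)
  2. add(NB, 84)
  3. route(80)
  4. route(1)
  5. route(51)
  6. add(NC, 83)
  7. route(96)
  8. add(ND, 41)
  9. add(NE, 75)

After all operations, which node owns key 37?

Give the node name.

Op 1: add NA@97 -> ring=[97:NA]
Op 2: add NB@84 -> ring=[84:NB,97:NA]
Op 3: route key 80: smallest pos >= 80 is 84 -> NB
Op 4: route key 1: smallest pos >= 1 is 84 -> NB
Op 5: route key 51: smallest pos >= 51 is 84 -> NB
Op 6: add NC@83 -> ring=[83:NC,84:NB,97:NA]
Op 7: route key 96: smallest pos >= 96 is 97 -> NA
Op 8: add ND@41 -> ring=[41:ND,83:NC,84:NB,97:NA]
Op 9: add NE@75 -> ring=[41:ND,75:NE,83:NC,84:NB,97:NA]
Final route key 37: smallest pos >= 37 is 41 -> ND

Answer: ND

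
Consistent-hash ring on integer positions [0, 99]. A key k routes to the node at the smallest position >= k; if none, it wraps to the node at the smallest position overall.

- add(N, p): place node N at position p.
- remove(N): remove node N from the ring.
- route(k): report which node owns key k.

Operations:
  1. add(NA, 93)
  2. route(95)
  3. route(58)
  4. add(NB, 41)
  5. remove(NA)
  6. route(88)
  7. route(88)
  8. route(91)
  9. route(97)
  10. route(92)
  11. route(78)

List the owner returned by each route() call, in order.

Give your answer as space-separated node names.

Op 1: add NA@93 -> ring=[93:NA]
Op 2: route key 95: none >= 95, wrap to smallest pos 93 -> NA
Op 3: route key 58: smallest pos >= 58 is 93 -> NA
Op 4: add NB@41 -> ring=[41:NB,93:NA]
Op 5: remove NA -> ring=[41:NB]
Op 6: route key 88: none >= 88, wrap to smallest pos 41 -> NB
Op 7: route key 88: none >= 88, wrap to smallest pos 41 -> NB
Op 8: route key 91: none >= 91, wrap to smallest pos 41 -> NB
Op 9: route key 97: none >= 97, wrap to smallest pos 41 -> NB
Op 10: route key 92: none >= 92, wrap to smallest pos 41 -> NB
Op 11: route key 78: none >= 78, wrap to smallest pos 41 -> NB

Answer: NA NA NB NB NB NB NB NB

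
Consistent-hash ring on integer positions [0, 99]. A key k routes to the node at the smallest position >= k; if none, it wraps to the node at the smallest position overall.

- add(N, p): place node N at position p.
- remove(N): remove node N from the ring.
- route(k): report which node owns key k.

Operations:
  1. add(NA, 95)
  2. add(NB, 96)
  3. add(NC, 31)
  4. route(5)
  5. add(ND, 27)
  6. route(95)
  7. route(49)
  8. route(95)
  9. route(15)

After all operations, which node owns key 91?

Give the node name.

Op 1: add NA@95 -> ring=[95:NA]
Op 2: add NB@96 -> ring=[95:NA,96:NB]
Op 3: add NC@31 -> ring=[31:NC,95:NA,96:NB]
Op 4: route key 5: smallest pos >= 5 is 31 -> NC
Op 5: add ND@27 -> ring=[27:ND,31:NC,95:NA,96:NB]
Op 6: route key 95: smallest pos >= 95 is 95 -> NA
Op 7: route key 49: smallest pos >= 49 is 95 -> NA
Op 8: route key 95: smallest pos >= 95 is 95 -> NA
Op 9: route key 15: smallest pos >= 15 is 27 -> ND
Final route key 91: smallest pos >= 91 is 95 -> NA

Answer: NA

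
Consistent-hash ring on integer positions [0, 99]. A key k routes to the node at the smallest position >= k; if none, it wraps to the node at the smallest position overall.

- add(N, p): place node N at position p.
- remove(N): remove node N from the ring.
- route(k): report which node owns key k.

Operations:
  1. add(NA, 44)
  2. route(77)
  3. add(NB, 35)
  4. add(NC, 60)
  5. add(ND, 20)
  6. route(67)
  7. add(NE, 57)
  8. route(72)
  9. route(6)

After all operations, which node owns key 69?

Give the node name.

Op 1: add NA@44 -> ring=[44:NA]
Op 2: route key 77: none >= 77, wrap to smallest pos 44 -> NA
Op 3: add NB@35 -> ring=[35:NB,44:NA]
Op 4: add NC@60 -> ring=[35:NB,44:NA,60:NC]
Op 5: add ND@20 -> ring=[20:ND,35:NB,44:NA,60:NC]
Op 6: route key 67: none >= 67, wrap to smallest pos 20 -> ND
Op 7: add NE@57 -> ring=[20:ND,35:NB,44:NA,57:NE,60:NC]
Op 8: route key 72: none >= 72, wrap to smallest pos 20 -> ND
Op 9: route key 6: smallest pos >= 6 is 20 -> ND
Final route key 69: none >= 69, wrap to smallest pos 20 -> ND

Answer: ND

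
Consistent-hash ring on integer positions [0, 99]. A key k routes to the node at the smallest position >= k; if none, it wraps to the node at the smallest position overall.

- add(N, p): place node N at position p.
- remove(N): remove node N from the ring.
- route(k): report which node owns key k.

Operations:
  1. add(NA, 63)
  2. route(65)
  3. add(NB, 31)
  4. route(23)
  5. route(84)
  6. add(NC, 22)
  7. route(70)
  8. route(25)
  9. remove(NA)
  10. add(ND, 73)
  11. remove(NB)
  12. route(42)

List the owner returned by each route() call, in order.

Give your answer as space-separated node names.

Answer: NA NB NB NC NB ND

Derivation:
Op 1: add NA@63 -> ring=[63:NA]
Op 2: route key 65: none >= 65, wrap to smallest pos 63 -> NA
Op 3: add NB@31 -> ring=[31:NB,63:NA]
Op 4: route key 23: smallest pos >= 23 is 31 -> NB
Op 5: route key 84: none >= 84, wrap to smallest pos 31 -> NB
Op 6: add NC@22 -> ring=[22:NC,31:NB,63:NA]
Op 7: route key 70: none >= 70, wrap to smallest pos 22 -> NC
Op 8: route key 25: smallest pos >= 25 is 31 -> NB
Op 9: remove NA -> ring=[22:NC,31:NB]
Op 10: add ND@73 -> ring=[22:NC,31:NB,73:ND]
Op 11: remove NB -> ring=[22:NC,73:ND]
Op 12: route key 42: smallest pos >= 42 is 73 -> ND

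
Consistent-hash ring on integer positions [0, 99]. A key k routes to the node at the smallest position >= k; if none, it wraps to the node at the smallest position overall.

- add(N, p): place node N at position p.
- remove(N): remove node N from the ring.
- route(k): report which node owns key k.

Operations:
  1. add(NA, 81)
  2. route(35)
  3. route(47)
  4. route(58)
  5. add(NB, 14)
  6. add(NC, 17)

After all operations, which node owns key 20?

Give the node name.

Answer: NA

Derivation:
Op 1: add NA@81 -> ring=[81:NA]
Op 2: route key 35: smallest pos >= 35 is 81 -> NA
Op 3: route key 47: smallest pos >= 47 is 81 -> NA
Op 4: route key 58: smallest pos >= 58 is 81 -> NA
Op 5: add NB@14 -> ring=[14:NB,81:NA]
Op 6: add NC@17 -> ring=[14:NB,17:NC,81:NA]
Final route key 20: smallest pos >= 20 is 81 -> NA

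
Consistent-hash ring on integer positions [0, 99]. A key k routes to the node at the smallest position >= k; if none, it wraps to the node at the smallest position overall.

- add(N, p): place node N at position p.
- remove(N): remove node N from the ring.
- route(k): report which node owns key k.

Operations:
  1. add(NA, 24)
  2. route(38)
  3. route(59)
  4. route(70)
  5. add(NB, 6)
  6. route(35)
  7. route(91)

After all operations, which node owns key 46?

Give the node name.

Answer: NB

Derivation:
Op 1: add NA@24 -> ring=[24:NA]
Op 2: route key 38: none >= 38, wrap to smallest pos 24 -> NA
Op 3: route key 59: none >= 59, wrap to smallest pos 24 -> NA
Op 4: route key 70: none >= 70, wrap to smallest pos 24 -> NA
Op 5: add NB@6 -> ring=[6:NB,24:NA]
Op 6: route key 35: none >= 35, wrap to smallest pos 6 -> NB
Op 7: route key 91: none >= 91, wrap to smallest pos 6 -> NB
Final route key 46: none >= 46, wrap to smallest pos 6 -> NB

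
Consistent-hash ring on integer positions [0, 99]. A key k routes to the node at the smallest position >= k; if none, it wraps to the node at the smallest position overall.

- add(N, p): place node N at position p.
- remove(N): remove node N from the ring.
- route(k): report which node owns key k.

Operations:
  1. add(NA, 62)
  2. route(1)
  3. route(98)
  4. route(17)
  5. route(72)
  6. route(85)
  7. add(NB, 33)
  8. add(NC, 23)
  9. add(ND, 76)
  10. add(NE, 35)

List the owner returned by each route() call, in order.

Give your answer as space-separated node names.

Op 1: add NA@62 -> ring=[62:NA]
Op 2: route key 1: smallest pos >= 1 is 62 -> NA
Op 3: route key 98: none >= 98, wrap to smallest pos 62 -> NA
Op 4: route key 17: smallest pos >= 17 is 62 -> NA
Op 5: route key 72: none >= 72, wrap to smallest pos 62 -> NA
Op 6: route key 85: none >= 85, wrap to smallest pos 62 -> NA
Op 7: add NB@33 -> ring=[33:NB,62:NA]
Op 8: add NC@23 -> ring=[23:NC,33:NB,62:NA]
Op 9: add ND@76 -> ring=[23:NC,33:NB,62:NA,76:ND]
Op 10: add NE@35 -> ring=[23:NC,33:NB,35:NE,62:NA,76:ND]

Answer: NA NA NA NA NA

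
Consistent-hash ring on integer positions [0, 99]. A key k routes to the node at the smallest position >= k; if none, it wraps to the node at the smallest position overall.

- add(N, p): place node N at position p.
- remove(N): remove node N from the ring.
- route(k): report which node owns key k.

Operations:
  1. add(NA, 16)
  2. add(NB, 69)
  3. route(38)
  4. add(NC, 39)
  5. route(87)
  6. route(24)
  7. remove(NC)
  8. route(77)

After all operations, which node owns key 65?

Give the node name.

Answer: NB

Derivation:
Op 1: add NA@16 -> ring=[16:NA]
Op 2: add NB@69 -> ring=[16:NA,69:NB]
Op 3: route key 38: smallest pos >= 38 is 69 -> NB
Op 4: add NC@39 -> ring=[16:NA,39:NC,69:NB]
Op 5: route key 87: none >= 87, wrap to smallest pos 16 -> NA
Op 6: route key 24: smallest pos >= 24 is 39 -> NC
Op 7: remove NC -> ring=[16:NA,69:NB]
Op 8: route key 77: none >= 77, wrap to smallest pos 16 -> NA
Final route key 65: smallest pos >= 65 is 69 -> NB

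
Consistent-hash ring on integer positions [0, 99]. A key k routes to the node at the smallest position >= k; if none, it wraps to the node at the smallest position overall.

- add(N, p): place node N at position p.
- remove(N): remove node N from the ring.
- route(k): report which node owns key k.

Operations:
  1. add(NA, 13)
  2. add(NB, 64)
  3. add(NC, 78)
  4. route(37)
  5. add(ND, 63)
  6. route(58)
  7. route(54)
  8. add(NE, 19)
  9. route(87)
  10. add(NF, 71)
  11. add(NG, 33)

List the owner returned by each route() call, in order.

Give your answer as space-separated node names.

Op 1: add NA@13 -> ring=[13:NA]
Op 2: add NB@64 -> ring=[13:NA,64:NB]
Op 3: add NC@78 -> ring=[13:NA,64:NB,78:NC]
Op 4: route key 37: smallest pos >= 37 is 64 -> NB
Op 5: add ND@63 -> ring=[13:NA,63:ND,64:NB,78:NC]
Op 6: route key 58: smallest pos >= 58 is 63 -> ND
Op 7: route key 54: smallest pos >= 54 is 63 -> ND
Op 8: add NE@19 -> ring=[13:NA,19:NE,63:ND,64:NB,78:NC]
Op 9: route key 87: none >= 87, wrap to smallest pos 13 -> NA
Op 10: add NF@71 -> ring=[13:NA,19:NE,63:ND,64:NB,71:NF,78:NC]
Op 11: add NG@33 -> ring=[13:NA,19:NE,33:NG,63:ND,64:NB,71:NF,78:NC]

Answer: NB ND ND NA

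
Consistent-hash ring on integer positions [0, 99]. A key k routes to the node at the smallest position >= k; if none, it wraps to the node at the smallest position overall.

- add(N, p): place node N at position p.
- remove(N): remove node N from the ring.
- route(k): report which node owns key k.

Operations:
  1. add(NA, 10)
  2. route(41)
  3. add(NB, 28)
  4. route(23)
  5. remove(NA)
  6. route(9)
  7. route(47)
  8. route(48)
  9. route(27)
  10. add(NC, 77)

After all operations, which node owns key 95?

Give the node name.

Op 1: add NA@10 -> ring=[10:NA]
Op 2: route key 41: none >= 41, wrap to smallest pos 10 -> NA
Op 3: add NB@28 -> ring=[10:NA,28:NB]
Op 4: route key 23: smallest pos >= 23 is 28 -> NB
Op 5: remove NA -> ring=[28:NB]
Op 6: route key 9: smallest pos >= 9 is 28 -> NB
Op 7: route key 47: none >= 47, wrap to smallest pos 28 -> NB
Op 8: route key 48: none >= 48, wrap to smallest pos 28 -> NB
Op 9: route key 27: smallest pos >= 27 is 28 -> NB
Op 10: add NC@77 -> ring=[28:NB,77:NC]
Final route key 95: none >= 95, wrap to smallest pos 28 -> NB

Answer: NB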